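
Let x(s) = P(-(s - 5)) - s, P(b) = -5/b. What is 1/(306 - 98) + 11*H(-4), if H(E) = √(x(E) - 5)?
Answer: 1/208 + 11*I*√14/3 ≈ 0.0048077 + 13.719*I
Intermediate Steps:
x(s) = -s - 5/(5 - s) (x(s) = -5*(-1/(s - 5)) - s = -5*(-1/(-5 + s)) - s = -5/(5 - s) - s = -s - 5/(5 - s))
H(E) = √(-5 + (5 - E*(-5 + E))/(-5 + E)) (H(E) = √((5 - E*(-5 + E))/(-5 + E) - 5) = √(-5 + (5 - E*(-5 + E))/(-5 + E)))
1/(306 - 98) + 11*H(-4) = 1/(306 - 98) + 11*√((30 - 1*(-4)²)/(-5 - 4)) = 1/208 + 11*√((30 - 1*16)/(-9)) = 1/208 + 11*√(-(30 - 16)/9) = 1/208 + 11*√(-⅑*14) = 1/208 + 11*√(-14/9) = 1/208 + 11*(I*√14/3) = 1/208 + 11*I*√14/3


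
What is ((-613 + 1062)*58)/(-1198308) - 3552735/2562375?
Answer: -144133338071/102350482050 ≈ -1.4082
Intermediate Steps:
((-613 + 1062)*58)/(-1198308) - 3552735/2562375 = (449*58)*(-1/1198308) - 3552735*1/2562375 = 26042*(-1/1198308) - 236849/170825 = -13021/599154 - 236849/170825 = -144133338071/102350482050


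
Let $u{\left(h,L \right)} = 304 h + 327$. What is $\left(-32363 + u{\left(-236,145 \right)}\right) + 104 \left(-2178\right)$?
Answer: $-330292$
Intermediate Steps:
$u{\left(h,L \right)} = 327 + 304 h$
$\left(-32363 + u{\left(-236,145 \right)}\right) + 104 \left(-2178\right) = \left(-32363 + \left(327 + 304 \left(-236\right)\right)\right) + 104 \left(-2178\right) = \left(-32363 + \left(327 - 71744\right)\right) - 226512 = \left(-32363 - 71417\right) - 226512 = -103780 - 226512 = -330292$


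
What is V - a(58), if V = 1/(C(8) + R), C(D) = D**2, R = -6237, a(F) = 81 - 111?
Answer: 185189/6173 ≈ 30.000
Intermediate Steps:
a(F) = -30
V = -1/6173 (V = 1/(8**2 - 6237) = 1/(64 - 6237) = 1/(-6173) = -1/6173 ≈ -0.00016200)
V - a(58) = -1/6173 - 1*(-30) = -1/6173 + 30 = 185189/6173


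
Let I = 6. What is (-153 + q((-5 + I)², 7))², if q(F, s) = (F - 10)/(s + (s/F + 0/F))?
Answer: 4626801/196 ≈ 23606.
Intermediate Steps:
q(F, s) = (-10 + F)/(s + s/F) (q(F, s) = (-10 + F)/(s + (s/F + 0)) = (-10 + F)/(s + s/F))
(-153 + q((-5 + I)², 7))² = (-153 + (-5 + 6)²*(-10 + (-5 + 6)²)/(7*(1 + (-5 + 6)²)))² = (-153 + 1²*(⅐)*(-10 + 1²)/(1 + 1²))² = (-153 + 1*(⅐)*(-10 + 1)/(1 + 1))² = (-153 + 1*(⅐)*(-9)/2)² = (-153 + 1*(⅐)*(½)*(-9))² = (-153 - 9/14)² = (-2151/14)² = 4626801/196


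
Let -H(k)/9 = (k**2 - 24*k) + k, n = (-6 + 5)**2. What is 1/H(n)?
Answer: 1/198 ≈ 0.0050505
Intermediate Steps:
n = 1 (n = (-1)**2 = 1)
H(k) = -9*k**2 + 207*k (H(k) = -9*((k**2 - 24*k) + k) = -9*(k**2 - 23*k) = -9*k**2 + 207*k)
1/H(n) = 1/(9*1*(23 - 1*1)) = 1/(9*1*(23 - 1)) = 1/(9*1*22) = 1/198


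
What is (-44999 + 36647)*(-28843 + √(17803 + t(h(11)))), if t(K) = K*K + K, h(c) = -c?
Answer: 240896736 - 8352*√17913 ≈ 2.3978e+8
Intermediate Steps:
t(K) = K + K² (t(K) = K² + K = K + K²)
(-44999 + 36647)*(-28843 + √(17803 + t(h(11)))) = (-44999 + 36647)*(-28843 + √(17803 + (-1*11)*(1 - 1*11))) = -8352*(-28843 + √(17803 - 11*(1 - 11))) = -8352*(-28843 + √(17803 - 11*(-10))) = -8352*(-28843 + √(17803 + 110)) = -8352*(-28843 + √17913) = 240896736 - 8352*√17913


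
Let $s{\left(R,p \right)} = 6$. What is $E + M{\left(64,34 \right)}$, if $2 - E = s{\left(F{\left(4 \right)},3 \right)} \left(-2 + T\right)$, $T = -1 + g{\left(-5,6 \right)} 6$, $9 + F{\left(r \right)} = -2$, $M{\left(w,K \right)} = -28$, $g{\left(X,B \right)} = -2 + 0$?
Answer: $64$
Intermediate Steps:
$g{\left(X,B \right)} = -2$
$F{\left(r \right)} = -11$ ($F{\left(r \right)} = -9 - 2 = -11$)
$T = -13$ ($T = -1 - 12 = -13$)
$E = 92$ ($E = 2 - 6 \left(-2 - 13\right) = 2 - 6 \left(-15\right) = 2 - -90 = 2 + 90 = 92$)
$E + M{\left(64,34 \right)} = 92 - 28 = 64$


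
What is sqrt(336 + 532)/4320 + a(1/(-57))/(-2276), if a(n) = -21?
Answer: 21/2276 + sqrt(217)/2160 ≈ 0.016047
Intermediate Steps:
sqrt(336 + 532)/4320 + a(1/(-57))/(-2276) = sqrt(336 + 532)/4320 - 21/(-2276) = sqrt(868)*(1/4320) - 21*(-1/2276) = (2*sqrt(217))*(1/4320) + 21/2276 = sqrt(217)/2160 + 21/2276 = 21/2276 + sqrt(217)/2160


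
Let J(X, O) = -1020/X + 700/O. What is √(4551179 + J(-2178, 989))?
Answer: √4847797741580061/32637 ≈ 2133.4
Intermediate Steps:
√(4551179 + J(-2178, 989)) = √(4551179 + (-1020/(-2178) + 700/989)) = √(4551179 + (-1020*(-1/2178) + 700*(1/989))) = √(4551179 + (170/363 + 700/989)) = √(4551179 + 422230/359007) = √(1633905541483/359007) = √4847797741580061/32637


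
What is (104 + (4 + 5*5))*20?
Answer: 2660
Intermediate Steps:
(104 + (4 + 5*5))*20 = (104 + (4 + 25))*20 = (104 + 29)*20 = 133*20 = 2660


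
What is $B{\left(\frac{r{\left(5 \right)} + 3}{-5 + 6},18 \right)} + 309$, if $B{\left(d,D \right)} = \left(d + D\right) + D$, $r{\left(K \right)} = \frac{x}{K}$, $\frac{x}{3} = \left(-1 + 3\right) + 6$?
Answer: $\frac{1764}{5} \approx 352.8$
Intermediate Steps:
$x = 24$ ($x = 3 \left(\left(-1 + 3\right) + 6\right) = 3 \left(2 + 6\right) = 3 \cdot 8 = 24$)
$r{\left(K \right)} = \frac{24}{K}$
$B{\left(d,D \right)} = d + 2 D$ ($B{\left(d,D \right)} = \left(D + d\right) + D = d + 2 D$)
$B{\left(\frac{r{\left(5 \right)} + 3}{-5 + 6},18 \right)} + 309 = \left(\frac{\frac{24}{5} + 3}{-5 + 6} + 2 \cdot 18\right) + 309 = \left(\frac{24 \cdot \frac{1}{5} + 3}{1} + 36\right) + 309 = \left(\left(\frac{24}{5} + 3\right) 1 + 36\right) + 309 = \left(\frac{39}{5} \cdot 1 + 36\right) + 309 = \left(\frac{39}{5} + 36\right) + 309 = \frac{219}{5} + 309 = \frac{1764}{5}$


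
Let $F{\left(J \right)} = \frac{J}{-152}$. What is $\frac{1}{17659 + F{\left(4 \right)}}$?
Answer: $\frac{38}{671041} \approx 5.6628 \cdot 10^{-5}$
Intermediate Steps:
$F{\left(J \right)} = - \frac{J}{152}$ ($F{\left(J \right)} = J \left(- \frac{1}{152}\right) = - \frac{J}{152}$)
$\frac{1}{17659 + F{\left(4 \right)}} = \frac{1}{17659 - \frac{1}{38}} = \frac{1}{\frac{671041}{38}} = \frac{38}{671041}$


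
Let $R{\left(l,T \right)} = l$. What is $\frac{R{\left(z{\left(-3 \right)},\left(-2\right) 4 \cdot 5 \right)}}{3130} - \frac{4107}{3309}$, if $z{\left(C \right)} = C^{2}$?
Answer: $- \frac{4275043}{3452390} \approx -1.2383$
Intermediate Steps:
$\frac{R{\left(z{\left(-3 \right)},\left(-2\right) 4 \cdot 5 \right)}}{3130} - \frac{4107}{3309} = \frac{\left(-3\right)^{2}}{3130} - \frac{4107}{3309} = 9 \cdot \frac{1}{3130} - \frac{1369}{1103} = \frac{9}{3130} - \frac{1369}{1103} = - \frac{4275043}{3452390}$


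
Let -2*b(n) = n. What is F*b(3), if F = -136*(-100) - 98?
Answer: -20253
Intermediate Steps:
b(n) = -n/2
F = 13502 (F = 13600 - 98 = 13502)
F*b(3) = 13502*(-½*3) = 13502*(-3/2) = -20253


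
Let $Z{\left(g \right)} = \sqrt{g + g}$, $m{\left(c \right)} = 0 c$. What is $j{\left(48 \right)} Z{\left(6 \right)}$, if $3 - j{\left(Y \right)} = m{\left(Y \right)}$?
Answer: $6 \sqrt{3} \approx 10.392$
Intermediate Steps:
$m{\left(c \right)} = 0$
$j{\left(Y \right)} = 3$ ($j{\left(Y \right)} = 3 - 0 = 3 + 0 = 3$)
$Z{\left(g \right)} = \sqrt{2} \sqrt{g}$ ($Z{\left(g \right)} = \sqrt{2 g} = \sqrt{2} \sqrt{g}$)
$j{\left(48 \right)} Z{\left(6 \right)} = 3 \sqrt{2} \sqrt{6} = 3 \cdot 2 \sqrt{3} = 6 \sqrt{3}$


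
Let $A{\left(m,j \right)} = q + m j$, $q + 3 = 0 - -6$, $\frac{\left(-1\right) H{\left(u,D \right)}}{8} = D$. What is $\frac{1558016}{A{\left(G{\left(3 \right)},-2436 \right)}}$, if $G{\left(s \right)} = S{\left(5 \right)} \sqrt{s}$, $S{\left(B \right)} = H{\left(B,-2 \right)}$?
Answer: $- \frac{1558016}{1519128573} - \frac{20241743872 \sqrt{3}}{1519128573} \approx -23.08$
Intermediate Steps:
$H{\left(u,D \right)} = - 8 D$
$q = 3$ ($q = -3 + \left(0 - -6\right) = -3 + \left(0 + 6\right) = -3 + 6 = 3$)
$S{\left(B \right)} = 16$ ($S{\left(B \right)} = \left(-8\right) \left(-2\right) = 16$)
$G{\left(s \right)} = 16 \sqrt{s}$
$A{\left(m,j \right)} = 3 + j m$ ($A{\left(m,j \right)} = 3 + m j = 3 + j m$)
$\frac{1558016}{A{\left(G{\left(3 \right)},-2436 \right)}} = \frac{1558016}{3 - 2436 \cdot 16 \sqrt{3}} = \frac{1558016}{3 - 38976 \sqrt{3}}$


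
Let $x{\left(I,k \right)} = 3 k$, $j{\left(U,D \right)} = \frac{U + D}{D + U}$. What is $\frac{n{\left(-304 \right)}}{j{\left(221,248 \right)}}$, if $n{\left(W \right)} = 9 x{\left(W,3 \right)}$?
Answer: $81$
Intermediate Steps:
$j{\left(U,D \right)} = 1$ ($j{\left(U,D \right)} = \frac{D + U}{D + U} = 1$)
$n{\left(W \right)} = 81$ ($n{\left(W \right)} = 9 \cdot 3 \cdot 3 = 9 \cdot 9 = 81$)
$\frac{n{\left(-304 \right)}}{j{\left(221,248 \right)}} = \frac{81}{1} = 81 \cdot 1 = 81$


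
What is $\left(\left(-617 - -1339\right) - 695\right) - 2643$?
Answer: $-2616$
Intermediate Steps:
$\left(\left(-617 - -1339\right) - 695\right) - 2643 = \left(\left(-617 + 1339\right) - 695\right) - 2643 = \left(722 - 695\right) - 2643 = 27 - 2643 = -2616$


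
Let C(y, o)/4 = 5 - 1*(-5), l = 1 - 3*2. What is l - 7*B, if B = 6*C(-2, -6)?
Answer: -1685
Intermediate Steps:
l = -5 (l = 1 - 6 = -5)
C(y, o) = 40 (C(y, o) = 4*(5 - 1*(-5)) = 4*(5 + 5) = 4*10 = 40)
B = 240 (B = 6*40 = 240)
l - 7*B = -5 - 7*240 = -5 - 1680 = -1685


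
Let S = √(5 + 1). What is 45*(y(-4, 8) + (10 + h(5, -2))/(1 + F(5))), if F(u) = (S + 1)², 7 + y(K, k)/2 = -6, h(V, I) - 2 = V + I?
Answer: -1035 - 135*√6/4 ≈ -1117.7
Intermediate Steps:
S = √6 ≈ 2.4495
h(V, I) = 2 + I + V (h(V, I) = 2 + (V + I) = 2 + (I + V) = 2 + I + V)
y(K, k) = -26 (y(K, k) = -14 + 2*(-6) = -14 - 12 = -26)
F(u) = (1 + √6)² (F(u) = (√6 + 1)² = (1 + √6)²)
45*(y(-4, 8) + (10 + h(5, -2))/(1 + F(5))) = 45*(-26 + (10 + (2 - 2 + 5))/(1 + (1 + √6)²)) = 45*(-26 + (10 + 5)/(1 + (1 + √6)²)) = 45*(-26 + 15/(1 + (1 + √6)²)) = -1170 + 675/(1 + (1 + √6)²)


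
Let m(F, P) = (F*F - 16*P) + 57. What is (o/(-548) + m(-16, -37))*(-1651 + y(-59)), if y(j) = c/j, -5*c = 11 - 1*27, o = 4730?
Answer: -23924923381/16166 ≈ -1.4800e+6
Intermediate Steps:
c = 16/5 (c = -(11 - 1*27)/5 = -(11 - 27)/5 = -1/5*(-16) = 16/5 ≈ 3.2000)
y(j) = 16/(5*j)
m(F, P) = 57 + F**2 - 16*P (m(F, P) = (F**2 - 16*P) + 57 = 57 + F**2 - 16*P)
(o/(-548) + m(-16, -37))*(-1651 + y(-59)) = (4730/(-548) + (57 + (-16)**2 - 16*(-37)))*(-1651 + (16/5)/(-59)) = (4730*(-1/548) + (57 + 256 + 592))*(-1651 + (16/5)*(-1/59)) = (-2365/274 + 905)*(-1651 - 16/295) = (245605/274)*(-487061/295) = -23924923381/16166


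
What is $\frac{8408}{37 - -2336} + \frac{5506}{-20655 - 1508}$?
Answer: $\frac{173280766}{52592799} \approx 3.2948$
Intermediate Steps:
$\frac{8408}{37 - -2336} + \frac{5506}{-20655 - 1508} = \frac{8408}{37 + 2336} + \frac{5506}{-20655 - 1508} = \frac{8408}{2373} + \frac{5506}{-22163} = 8408 \cdot \frac{1}{2373} + 5506 \left(- \frac{1}{22163}\right) = \frac{8408}{2373} - \frac{5506}{22163} = \frac{173280766}{52592799}$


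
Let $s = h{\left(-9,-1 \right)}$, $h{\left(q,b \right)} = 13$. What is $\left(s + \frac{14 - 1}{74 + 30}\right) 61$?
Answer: $\frac{6405}{8} \approx 800.63$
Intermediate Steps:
$s = 13$
$\left(s + \frac{14 - 1}{74 + 30}\right) 61 = \left(13 + \frac{14 - 1}{74 + 30}\right) 61 = \left(13 + \frac{13}{104}\right) 61 = \left(13 + 13 \cdot \frac{1}{104}\right) 61 = \left(13 + \frac{1}{8}\right) 61 = \frac{105}{8} \cdot 61 = \frac{6405}{8}$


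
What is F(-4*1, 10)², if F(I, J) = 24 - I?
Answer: 784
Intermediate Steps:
F(-4*1, 10)² = (24 - (-4))² = (24 - 1*(-4))² = (24 + 4)² = 28² = 784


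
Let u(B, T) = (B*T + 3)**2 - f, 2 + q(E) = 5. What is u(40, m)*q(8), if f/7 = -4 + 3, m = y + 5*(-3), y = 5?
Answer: 472848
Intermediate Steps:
q(E) = 3 (q(E) = -2 + 5 = 3)
m = -10 (m = 5 + 5*(-3) = 5 - 15 = -10)
f = -7 (f = 7*(-4 + 3) = 7*(-1) = -7)
u(B, T) = 7 + (3 + B*T)**2 (u(B, T) = (B*T + 3)**2 - 1*(-7) = (3 + B*T)**2 + 7 = 7 + (3 + B*T)**2)
u(40, m)*q(8) = (7 + (3 + 40*(-10))**2)*3 = (7 + (3 - 400)**2)*3 = (7 + (-397)**2)*3 = (7 + 157609)*3 = 157616*3 = 472848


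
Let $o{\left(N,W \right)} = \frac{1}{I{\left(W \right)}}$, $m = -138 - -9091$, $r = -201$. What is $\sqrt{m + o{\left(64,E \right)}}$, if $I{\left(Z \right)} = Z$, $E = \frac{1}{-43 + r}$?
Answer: $\sqrt{8709} \approx 93.322$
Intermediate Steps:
$E = - \frac{1}{244}$ ($E = \frac{1}{-43 - 201} = \frac{1}{-244} = - \frac{1}{244} \approx -0.0040984$)
$m = 8953$ ($m = -138 + 9091 = 8953$)
$o{\left(N,W \right)} = \frac{1}{W}$
$\sqrt{m + o{\left(64,E \right)}} = \sqrt{8953 + \frac{1}{- \frac{1}{244}}} = \sqrt{8953 - 244} = \sqrt{8709}$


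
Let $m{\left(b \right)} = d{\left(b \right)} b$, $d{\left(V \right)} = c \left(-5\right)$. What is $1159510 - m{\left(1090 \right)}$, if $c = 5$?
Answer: $1186760$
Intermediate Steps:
$d{\left(V \right)} = -25$ ($d{\left(V \right)} = 5 \left(-5\right) = -25$)
$m{\left(b \right)} = - 25 b$
$1159510 - m{\left(1090 \right)} = 1159510 - \left(-25\right) 1090 = 1159510 - -27250 = 1159510 + 27250 = 1186760$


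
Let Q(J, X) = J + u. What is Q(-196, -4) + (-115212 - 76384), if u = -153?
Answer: -191945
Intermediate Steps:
Q(J, X) = -153 + J (Q(J, X) = J - 153 = -153 + J)
Q(-196, -4) + (-115212 - 76384) = (-153 - 196) + (-115212 - 76384) = -349 - 191596 = -191945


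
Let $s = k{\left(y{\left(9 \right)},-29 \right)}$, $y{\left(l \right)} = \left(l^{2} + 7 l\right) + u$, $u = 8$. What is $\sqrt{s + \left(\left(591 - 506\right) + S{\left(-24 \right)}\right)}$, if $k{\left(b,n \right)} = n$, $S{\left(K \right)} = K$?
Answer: $4 \sqrt{2} \approx 5.6569$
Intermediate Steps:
$y{\left(l \right)} = 8 + l^{2} + 7 l$ ($y{\left(l \right)} = \left(l^{2} + 7 l\right) + 8 = 8 + l^{2} + 7 l$)
$s = -29$
$\sqrt{s + \left(\left(591 - 506\right) + S{\left(-24 \right)}\right)} = \sqrt{-29 + \left(\left(591 - 506\right) - 24\right)} = \sqrt{-29 + \left(85 - 24\right)} = \sqrt{-29 + 61} = \sqrt{32} = 4 \sqrt{2}$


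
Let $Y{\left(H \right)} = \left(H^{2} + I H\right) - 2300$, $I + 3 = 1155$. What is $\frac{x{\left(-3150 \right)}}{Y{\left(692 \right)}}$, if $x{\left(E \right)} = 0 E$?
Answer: $0$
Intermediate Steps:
$I = 1152$ ($I = -3 + 1155 = 1152$)
$x{\left(E \right)} = 0$
$Y{\left(H \right)} = -2300 + H^{2} + 1152 H$ ($Y{\left(H \right)} = \left(H^{2} + 1152 H\right) - 2300 = -2300 + H^{2} + 1152 H$)
$\frac{x{\left(-3150 \right)}}{Y{\left(692 \right)}} = \frac{0}{-2300 + 692^{2} + 1152 \cdot 692} = \frac{0}{-2300 + 478864 + 797184} = \frac{0}{1273748} = 0 \cdot \frac{1}{1273748} = 0$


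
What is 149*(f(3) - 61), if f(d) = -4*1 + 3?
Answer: -9238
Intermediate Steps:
f(d) = -1 (f(d) = -4 + 3 = -1)
149*(f(3) - 61) = 149*(-1 - 61) = 149*(-62) = -9238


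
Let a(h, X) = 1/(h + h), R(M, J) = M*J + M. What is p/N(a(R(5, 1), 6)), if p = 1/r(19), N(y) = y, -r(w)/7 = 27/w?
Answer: -380/189 ≈ -2.0106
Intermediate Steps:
r(w) = -189/w
R(M, J) = M + J*M (R(M, J) = J*M + M = M + J*M)
a(h, X) = 1/(2*h)
p = -19/189 (p = 1/(-189/19) = -19/189 ≈ -0.10053)
p/N(a(R(5, 1), 6)) = -19/(189*(1/(2*((5*(1 + 1)))))) = -19/(189*(1/(2*((5*2))))) = -19/(189*((1/2)/10)) = -19/(189*((1/2)*(1/10))) = -19/(189*1/20) = -19/189*20 = -380/189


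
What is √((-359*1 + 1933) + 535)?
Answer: √2109 ≈ 45.924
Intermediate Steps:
√((-359*1 + 1933) + 535) = √((-359 + 1933) + 535) = √(1574 + 535) = √2109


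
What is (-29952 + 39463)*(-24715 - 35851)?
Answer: -576043226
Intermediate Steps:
(-29952 + 39463)*(-24715 - 35851) = 9511*(-60566) = -576043226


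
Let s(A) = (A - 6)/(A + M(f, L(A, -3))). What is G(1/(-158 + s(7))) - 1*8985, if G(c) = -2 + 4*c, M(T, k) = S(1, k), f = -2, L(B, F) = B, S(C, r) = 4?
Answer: -15610463/1737 ≈ -8987.0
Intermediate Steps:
M(T, k) = 4
s(A) = (-6 + A)/(4 + A) (s(A) = (A - 6)/(A + 4) = (-6 + A)/(4 + A))
G(1/(-158 + s(7))) - 1*8985 = (-2 + 4/(-158 + (-6 + 7)/(4 + 7))) - 1*8985 = (-2 + 4/(-158 + 1/11)) - 8985 = (-2 + 4/(-1737/11)) - 8985 = (-2 + 4*(-11/1737)) - 8985 = (-2 - 44/1737) - 8985 = -3518/1737 - 8985 = -15610463/1737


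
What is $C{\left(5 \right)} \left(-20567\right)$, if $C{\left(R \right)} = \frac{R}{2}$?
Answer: $- \frac{102835}{2} \approx -51418.0$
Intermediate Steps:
$C{\left(R \right)} = \frac{R}{2}$ ($C{\left(R \right)} = R \frac{1}{2} = \frac{R}{2}$)
$C{\left(5 \right)} \left(-20567\right) = \frac{1}{2} \cdot 5 \left(-20567\right) = \frac{5}{2} \left(-20567\right) = - \frac{102835}{2}$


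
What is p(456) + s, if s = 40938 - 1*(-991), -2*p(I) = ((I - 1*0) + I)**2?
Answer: -373943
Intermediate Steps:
p(I) = -2*I**2 (p(I) = -((I - 1*0) + I)**2/2 = -((I + 0) + I)**2/2 = -(I + I)**2/2 = -4*I**2/2 = -2*I**2)
s = 41929 (s = 40938 + 991 = 41929)
p(456) + s = -2*456**2 + 41929 = -2*207936 + 41929 = -415872 + 41929 = -373943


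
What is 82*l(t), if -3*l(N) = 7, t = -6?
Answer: -574/3 ≈ -191.33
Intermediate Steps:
l(N) = -7/3 (l(N) = -⅓*7 = -7/3)
82*l(t) = 82*(-7/3) = -574/3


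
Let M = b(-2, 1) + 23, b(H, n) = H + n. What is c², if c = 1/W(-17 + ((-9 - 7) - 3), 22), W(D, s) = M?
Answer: 1/484 ≈ 0.0020661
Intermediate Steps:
M = 22 (M = (-2 + 1) + 23 = -1 + 23 = 22)
W(D, s) = 22
c = 1/22 ≈ 0.045455
c² = (1/22)² = 1/484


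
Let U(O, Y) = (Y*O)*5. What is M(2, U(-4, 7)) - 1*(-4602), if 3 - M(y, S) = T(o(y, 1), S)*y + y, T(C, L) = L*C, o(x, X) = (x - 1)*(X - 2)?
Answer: 4323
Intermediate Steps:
o(x, X) = (-1 + x)*(-2 + X)
U(O, Y) = 5*O*Y (U(O, Y) = (O*Y)*5 = 5*O*Y)
T(C, L) = C*L
M(y, S) = 3 - y - S*y*(1 - y) (M(y, S) = 3 - (((2 - 1*1 - 2*y + 1*y)*S)*y + y) = 3 - (((2 - 1 - 2*y + y)*S)*y + y) = 3 - (((1 - y)*S)*y + y) = 3 - ((S*(1 - y))*y + y) = 3 - (S*y*(1 - y) + y) = 3 - (y + S*y*(1 - y)) = 3 + (-y - S*y*(1 - y)) = 3 - y - S*y*(1 - y))
M(2, U(-4, 7)) - 1*(-4602) = (3 - 1*2 + (5*(-4)*7)*2*(-1 + 2)) - 1*(-4602) = (3 - 2 - 140*2*1) + 4602 = (3 - 2 - 280) + 4602 = -279 + 4602 = 4323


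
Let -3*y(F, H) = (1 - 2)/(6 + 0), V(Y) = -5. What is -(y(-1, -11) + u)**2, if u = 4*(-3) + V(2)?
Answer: -93025/324 ≈ -287.11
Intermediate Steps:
y(F, H) = 1/18 (y(F, H) = -(1 - 2)/(3*(6 + 0)) = -(-1)/(3*6) = -1/3*(-1/6) = 1/18)
u = -17 (u = 4*(-3) - 5 = -12 - 5 = -17)
-(y(-1, -11) + u)**2 = -(1/18 - 17)**2 = -(-305/18)**2 = -1*93025/324 = -93025/324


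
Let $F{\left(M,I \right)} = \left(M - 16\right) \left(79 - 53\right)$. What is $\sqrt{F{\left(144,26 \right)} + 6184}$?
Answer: $2 \sqrt{2378} \approx 97.53$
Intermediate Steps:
$F{\left(M,I \right)} = -416 + 26 M$ ($F{\left(M,I \right)} = \left(-16 + M\right) 26 = -416 + 26 M$)
$\sqrt{F{\left(144,26 \right)} + 6184} = \sqrt{\left(-416 + 26 \cdot 144\right) + 6184} = \sqrt{\left(-416 + 3744\right) + 6184} = \sqrt{3328 + 6184} = \sqrt{9512} = 2 \sqrt{2378}$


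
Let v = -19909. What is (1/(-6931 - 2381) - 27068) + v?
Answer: -437449825/9312 ≈ -46977.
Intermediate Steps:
(1/(-6931 - 2381) - 27068) + v = (1/(-6931 - 2381) - 27068) - 19909 = (1/(-9312) - 27068) - 19909 = (-1/9312 - 27068) - 19909 = -252057217/9312 - 19909 = -437449825/9312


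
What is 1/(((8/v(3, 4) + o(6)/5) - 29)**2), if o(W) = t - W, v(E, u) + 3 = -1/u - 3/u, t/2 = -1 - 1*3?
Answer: 25/28561 ≈ 0.00087532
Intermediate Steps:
t = -8 (t = 2*(-1 - 1*3) = 2*(-1 - 3) = 2*(-4) = -8)
v(E, u) = -3 - 4/u (v(E, u) = -3 + (-1/u - 3/u) = -3 - 4/u)
o(W) = -8 - W
1/(((8/v(3, 4) + o(6)/5) - 29)**2) = 1/(((8/(-3 - 4/4) + (-8 - 1*6)/5) - 29)**2) = 1/(((8/(-3 - 4*1/4) + (-8 - 6)*(1/5)) - 29)**2) = 1/(((8/(-3 - 1) - 14*1/5) - 29)**2) = 1/(((8/(-4) - 14/5) - 29)**2) = 1/(((8*(-1/4) - 14/5) - 29)**2) = 1/(((-2 - 14/5) - 29)**2) = 1/((-24/5 - 29)**2) = 1/((-169/5)**2) = 1/(28561/25) = 25/28561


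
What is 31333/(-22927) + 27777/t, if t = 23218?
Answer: -1928645/11325938 ≈ -0.17029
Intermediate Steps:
31333/(-22927) + 27777/t = 31333/(-22927) + 27777/23218 = 31333*(-1/22927) + 27777*(1/23218) = -31333/22927 + 591/494 = -1928645/11325938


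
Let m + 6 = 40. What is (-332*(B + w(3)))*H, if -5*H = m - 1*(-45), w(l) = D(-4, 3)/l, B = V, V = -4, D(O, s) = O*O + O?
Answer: 0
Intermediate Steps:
m = 34 (m = -6 + 40 = 34)
D(O, s) = O + O² (D(O, s) = O² + O = O + O²)
B = -4
w(l) = 12/l (w(l) = (-4*(1 - 4))/l = (-4*(-3))/l = 12/l)
H = -79/5 (H = -(34 - 1*(-45))/5 = -(34 + 45)/5 = -⅕*79 = -79/5 ≈ -15.800)
(-332*(B + w(3)))*H = -332*(-4 + 12/3)*(-79/5) = -332*(-4 + 12*(⅓))*(-79/5) = -332*(-4 + 4)*(-79/5) = -332*0*(-79/5) = -83*0*(-79/5) = 0*(-79/5) = 0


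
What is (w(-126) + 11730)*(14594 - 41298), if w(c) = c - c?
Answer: -313237920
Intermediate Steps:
w(c) = 0
(w(-126) + 11730)*(14594 - 41298) = (0 + 11730)*(14594 - 41298) = 11730*(-26704) = -313237920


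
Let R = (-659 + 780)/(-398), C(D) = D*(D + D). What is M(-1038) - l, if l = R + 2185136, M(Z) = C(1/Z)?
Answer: -117129476904664/53602839 ≈ -2.1851e+6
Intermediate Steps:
C(D) = 2*D² (C(D) = D*(2*D) = 2*D²)
R = -121/398 (R = 121*(-1/398) = -121/398 ≈ -0.30402)
M(Z) = 2/Z² (M(Z) = 2*(1/Z)² = 2/Z²)
l = 869684007/398 (l = -121/398 + 2185136 = 869684007/398 ≈ 2.1851e+6)
M(-1038) - l = 2/(-1038)² - 1*869684007/398 = 2*(1/1077444) - 869684007/398 = 1/538722 - 869684007/398 = -117129476904664/53602839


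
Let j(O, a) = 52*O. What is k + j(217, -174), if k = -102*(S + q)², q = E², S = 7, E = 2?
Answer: -1058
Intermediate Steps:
q = 4 (q = 2² = 4)
k = -12342 (k = -102*(7 + 4)² = -102*11² = -102*121 = -12342)
k + j(217, -174) = -12342 + 52*217 = -12342 + 11284 = -1058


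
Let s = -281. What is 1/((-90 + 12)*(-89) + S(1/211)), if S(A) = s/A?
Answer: -1/52349 ≈ -1.9103e-5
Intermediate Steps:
S(A) = -281/A
1/((-90 + 12)*(-89) + S(1/211)) = 1/((-90 + 12)*(-89) - 281/(1/211)) = 1/(-78*(-89) - 281/1/211) = 1/(6942 - 281*211) = 1/(6942 - 59291) = 1/(-52349) = -1/52349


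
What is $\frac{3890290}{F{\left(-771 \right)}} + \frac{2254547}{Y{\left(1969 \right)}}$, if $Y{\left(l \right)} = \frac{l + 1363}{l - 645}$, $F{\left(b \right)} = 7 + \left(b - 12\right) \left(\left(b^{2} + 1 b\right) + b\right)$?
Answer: $\frac{2037890454459490}{2274775559} \approx 8.9586 \cdot 10^{5}$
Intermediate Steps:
$F{\left(b \right)} = 7 + \left(-12 + b\right) \left(b^{2} + 2 b\right)$ ($F{\left(b \right)} = 7 + \left(b - 12\right) \left(\left(b^{2} + b\right) + b\right) = 7 + \left(-12 + b\right) \left(\left(b + b^{2}\right) + b\right) = 7 + \left(-12 + b\right) \left(b^{2} + 2 b\right)$)
$Y{\left(l \right)} = \frac{1363 + l}{-645 + l}$
$\frac{3890290}{F{\left(-771 \right)}} + \frac{2254547}{Y{\left(1969 \right)}} = \frac{3890290}{7 + \left(-771\right)^{3} - -18504 - 10 \left(-771\right)^{2}} + \frac{2254547}{\frac{1}{-645 + 1969} \left(1363 + 1969\right)} = \frac{3890290}{7 - 458314011 + 18504 - 5944410} + \frac{2254547}{\frac{1}{1324} \cdot 3332} = \frac{3890290}{-464239910} + \frac{2254547}{\frac{833}{331}} = 3890290 \left(- \frac{1}{464239910}\right) + 2254547 \cdot \frac{331}{833} = - \frac{389029}{46423991} + \frac{746255057}{833} = \frac{2037890454459490}{2274775559}$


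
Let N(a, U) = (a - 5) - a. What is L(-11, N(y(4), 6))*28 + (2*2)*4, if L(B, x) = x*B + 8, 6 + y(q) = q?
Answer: 1780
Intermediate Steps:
y(q) = -6 + q
N(a, U) = -5 (N(a, U) = (-5 + a) - a = -5)
L(B, x) = 8 + B*x (L(B, x) = B*x + 8 = 8 + B*x)
L(-11, N(y(4), 6))*28 + (2*2)*4 = (8 - 11*(-5))*28 + (2*2)*4 = (8 + 55)*28 + 4*4 = 63*28 + 16 = 1764 + 16 = 1780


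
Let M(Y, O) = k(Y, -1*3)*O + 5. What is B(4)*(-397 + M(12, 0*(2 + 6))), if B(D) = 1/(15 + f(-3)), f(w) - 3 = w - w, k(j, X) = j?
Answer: -196/9 ≈ -21.778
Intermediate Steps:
f(w) = 3 (f(w) = 3 + (w - w) = 3 + 0 = 3)
B(D) = 1/18 (B(D) = 1/(15 + 3) = 1/18)
M(Y, O) = 5 + O*Y (M(Y, O) = Y*O + 5 = O*Y + 5 = 5 + O*Y)
B(4)*(-397 + M(12, 0*(2 + 6))) = (-397 + (5 + (0*(2 + 6))*12))/18 = (-397 + (5 + (0*8)*12))/18 = (-397 + (5 + 0*12))/18 = (-397 + (5 + 0))/18 = (-397 + 5)/18 = (1/18)*(-392) = -196/9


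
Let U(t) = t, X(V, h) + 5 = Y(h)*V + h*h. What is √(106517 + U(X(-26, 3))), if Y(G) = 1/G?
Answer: √958611/3 ≈ 326.36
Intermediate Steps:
X(V, h) = -5 + h² + V/h (X(V, h) = -5 + (V/h + h*h) = -5 + (V/h + h²) = -5 + (h² + V/h) = -5 + h² + V/h)
√(106517 + U(X(-26, 3))) = √(106517 + (-5 + 3² - 26/3)) = √(106517 + (-5 + 9 - 26*⅓)) = √(106517 + (-5 + 9 - 26/3)) = √(106517 - 14/3) = √(319537/3) = √958611/3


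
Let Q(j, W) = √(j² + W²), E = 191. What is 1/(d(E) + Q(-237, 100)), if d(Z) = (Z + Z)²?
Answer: 145924/21293747607 - √66169/21293747607 ≈ 6.8408e-6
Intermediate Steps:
d(Z) = 4*Z² (d(Z) = (2*Z)² = 4*Z²)
Q(j, W) = √(W² + j²)
1/(d(E) + Q(-237, 100)) = 1/(4*191² + √(100² + (-237)²)) = 1/(4*36481 + √(10000 + 56169)) = 1/(145924 + √66169)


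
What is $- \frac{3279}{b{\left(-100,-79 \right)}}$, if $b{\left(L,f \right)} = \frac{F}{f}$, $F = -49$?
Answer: $- \frac{259041}{49} \approx -5286.5$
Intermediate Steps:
$b{\left(L,f \right)} = - \frac{49}{f}$
$- \frac{3279}{b{\left(-100,-79 \right)}} = - \frac{3279}{\left(-49\right) \frac{1}{-79}} = - \frac{3279}{\left(-49\right) \left(- \frac{1}{79}\right)} = - \frac{3279}{\frac{49}{79}} = \left(-3279\right) \frac{79}{49} = - \frac{259041}{49}$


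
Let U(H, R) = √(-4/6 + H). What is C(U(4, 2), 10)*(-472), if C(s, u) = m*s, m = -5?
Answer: 2360*√30/3 ≈ 4308.8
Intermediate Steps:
U(H, R) = √(-⅔ + H) (U(H, R) = √(-4*⅙ + H) = √(-⅔ + H))
C(s, u) = -5*s
C(U(4, 2), 10)*(-472) = -5*√(-6 + 9*4)/3*(-472) = -5*√(-6 + 36)/3*(-472) = -5*√30/3*(-472) = 2360*√30/3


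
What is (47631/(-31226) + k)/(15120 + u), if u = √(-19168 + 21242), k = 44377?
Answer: 5237827198380/1784662122919 - 1385668571*√2074/7138648491676 ≈ 2.9261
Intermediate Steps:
u = √2074 ≈ 45.541
(47631/(-31226) + k)/(15120 + u) = (47631/(-31226) + 44377)/(15120 + √2074) = (47631*(-1/31226) + 44377)/(15120 + √2074) = (-47631/31226 + 44377)/(15120 + √2074) = 1385668571/(31226*(15120 + √2074))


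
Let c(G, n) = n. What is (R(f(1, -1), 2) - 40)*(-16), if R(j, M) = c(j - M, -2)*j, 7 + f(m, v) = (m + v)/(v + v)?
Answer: 416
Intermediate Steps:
f(m, v) = -7 + (m + v)/(2*v) (f(m, v) = -7 + (m + v)/(v + v) = -7 + (m + v)/((2*v)) = -7 + (m + v)*(1/(2*v)) = -7 + (m + v)/(2*v))
R(j, M) = -2*j
(R(f(1, -1), 2) - 40)*(-16) = (-(1 - 13*(-1))/(-1) - 40)*(-16) = (-(-1)*(1 + 13) - 40)*(-16) = (-(-1)*14 - 40)*(-16) = (-2*(-7) - 40)*(-16) = (14 - 40)*(-16) = -26*(-16) = 416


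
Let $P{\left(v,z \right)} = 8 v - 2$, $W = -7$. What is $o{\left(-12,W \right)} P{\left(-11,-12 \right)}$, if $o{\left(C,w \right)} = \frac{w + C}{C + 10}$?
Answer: $-855$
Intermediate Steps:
$P{\left(v,z \right)} = -2 + 8 v$
$o{\left(C,w \right)} = \frac{C + w}{10 + C}$
$o{\left(-12,W \right)} P{\left(-11,-12 \right)} = \frac{-12 - 7}{10 - 12} \left(-2 + 8 \left(-11\right)\right) = \frac{1}{-2} \left(-19\right) \left(-2 - 88\right) = \left(- \frac{1}{2}\right) \left(-19\right) \left(-90\right) = \frac{19}{2} \left(-90\right) = -855$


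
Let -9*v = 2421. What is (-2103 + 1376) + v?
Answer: -996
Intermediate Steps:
v = -269 (v = -⅑*2421 = -269)
(-2103 + 1376) + v = (-2103 + 1376) - 269 = -727 - 269 = -996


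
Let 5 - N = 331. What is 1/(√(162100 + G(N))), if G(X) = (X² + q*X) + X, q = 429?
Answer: √3561/21366 ≈ 0.0027929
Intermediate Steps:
N = -326 (N = 5 - 1*331 = 5 - 331 = -326)
G(X) = X² + 430*X (G(X) = (X² + 429*X) + X = X² + 430*X)
1/(√(162100 + G(N))) = 1/(√(162100 - 326*(430 - 326))) = 1/(√(162100 - 326*104)) = 1/(√(162100 - 33904)) = 1/(√128196) = 1/(6*√3561) = √3561/21366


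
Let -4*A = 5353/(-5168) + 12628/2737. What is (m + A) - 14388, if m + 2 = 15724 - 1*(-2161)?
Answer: 1661293423/475456 ≈ 3494.1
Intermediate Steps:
m = 17883 (m = -2 + (15724 - 1*(-2161)) = -2 + (15724 + 2161) = -2 + 17885 = 17883)
A = -425297/475456 (A = -(5353/(-5168) + 12628/2737)/4 = -(5353*(-1/5168) + 12628*(1/2737))/4 = -(-5353/5168 + 1804/391)/4 = -¼*425297/118864 = -425297/475456 ≈ -0.89450)
(m + A) - 14388 = (17883 - 425297/475456) - 14388 = 8502154351/475456 - 14388 = 1661293423/475456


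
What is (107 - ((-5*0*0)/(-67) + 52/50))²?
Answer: 7017201/625 ≈ 11228.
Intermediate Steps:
(107 - ((-5*0*0)/(-67) + 52/50))² = (107 - ((0*0)*(-1/67) + 52*(1/50)))² = (107 - (0*(-1/67) + 26/25))² = (107 - (0 + 26/25))² = (107 - 1*26/25)² = (107 - 26/25)² = (2649/25)² = 7017201/625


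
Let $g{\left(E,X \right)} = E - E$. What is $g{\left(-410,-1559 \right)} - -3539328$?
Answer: $3539328$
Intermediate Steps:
$g{\left(E,X \right)} = 0$
$g{\left(-410,-1559 \right)} - -3539328 = 0 - -3539328 = 0 + 3539328 = 3539328$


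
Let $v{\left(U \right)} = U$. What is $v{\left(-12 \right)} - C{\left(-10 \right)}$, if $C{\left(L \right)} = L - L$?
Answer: $-12$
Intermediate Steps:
$C{\left(L \right)} = 0$
$v{\left(-12 \right)} - C{\left(-10 \right)} = -12 - 0 = -12 + 0 = -12$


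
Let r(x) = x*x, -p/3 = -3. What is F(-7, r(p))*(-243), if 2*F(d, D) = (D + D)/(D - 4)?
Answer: -19683/77 ≈ -255.62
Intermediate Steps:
p = 9 (p = -3*(-3) = 9)
r(x) = x**2
F(d, D) = D/(-4 + D) (F(d, D) = ((D + D)/(D - 4))/2 = ((2*D)/(-4 + D))/2 = (2*D/(-4 + D))/2 = D/(-4 + D))
F(-7, r(p))*(-243) = (9**2/(-4 + 9**2))*(-243) = (81/(-4 + 81))*(-243) = (81/77)*(-243) = -19683/77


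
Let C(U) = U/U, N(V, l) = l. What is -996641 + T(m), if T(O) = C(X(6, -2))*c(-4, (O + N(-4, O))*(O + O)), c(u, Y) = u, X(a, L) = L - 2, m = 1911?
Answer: -996645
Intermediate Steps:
X(a, L) = -2 + L
C(U) = 1
T(O) = -4 (T(O) = 1*(-4) = -4)
-996641 + T(m) = -996641 - 4 = -996645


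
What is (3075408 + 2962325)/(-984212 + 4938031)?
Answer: 6037733/3953819 ≈ 1.5271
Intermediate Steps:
(3075408 + 2962325)/(-984212 + 4938031) = 6037733/3953819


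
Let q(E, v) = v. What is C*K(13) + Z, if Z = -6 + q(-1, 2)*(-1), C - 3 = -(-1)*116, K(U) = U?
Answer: 1539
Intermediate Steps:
C = 119 (C = 3 - (-1)*116 = 3 - 1*(-116) = 3 + 116 = 119)
Z = -8 (Z = -6 + 2*(-1) = -6 - 2 = -8)
C*K(13) + Z = 119*13 - 8 = 1547 - 8 = 1539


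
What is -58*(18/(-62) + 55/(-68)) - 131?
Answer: -70881/1054 ≈ -67.250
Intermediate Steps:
-58*(18/(-62) + 55/(-68)) - 131 = -58*(18*(-1/62) + 55*(-1/68)) - 131 = -58*(-9/31 - 55/68) - 131 = -58*(-2317/2108) - 131 = 67193/1054 - 131 = -70881/1054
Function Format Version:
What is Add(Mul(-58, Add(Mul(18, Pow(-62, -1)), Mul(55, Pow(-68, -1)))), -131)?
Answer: Rational(-70881, 1054) ≈ -67.250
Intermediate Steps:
Add(Mul(-58, Add(Mul(18, Pow(-62, -1)), Mul(55, Pow(-68, -1)))), -131) = Add(Mul(-58, Add(Mul(18, Rational(-1, 62)), Mul(55, Rational(-1, 68)))), -131) = Add(Mul(-58, Add(Rational(-9, 31), Rational(-55, 68))), -131) = Add(Mul(-58, Rational(-2317, 2108)), -131) = Add(Rational(67193, 1054), -131) = Rational(-70881, 1054)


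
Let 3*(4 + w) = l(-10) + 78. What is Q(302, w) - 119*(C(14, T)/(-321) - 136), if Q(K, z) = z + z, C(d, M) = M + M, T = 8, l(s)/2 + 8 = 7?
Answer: 1736888/107 ≈ 16233.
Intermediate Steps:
l(s) = -2 (l(s) = -16 + 2*7 = -16 + 14 = -2)
C(d, M) = 2*M
w = 64/3 (w = -4 + (-2 + 78)/3 = -4 + (⅓)*76 = -4 + 76/3 = 64/3 ≈ 21.333)
Q(K, z) = 2*z
Q(302, w) - 119*(C(14, T)/(-321) - 136) = 2*(64/3) - 119*((2*8)/(-321) - 136) = 128/3 - 119*(16*(-1/321) - 136) = 128/3 - 119*(-16/321 - 136) = 128/3 - 119*(-43672/321) = 128/3 + 5196968/321 = 1736888/107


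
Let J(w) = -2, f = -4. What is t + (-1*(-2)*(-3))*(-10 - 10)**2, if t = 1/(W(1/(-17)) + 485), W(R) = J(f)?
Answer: -1159199/483 ≈ -2400.0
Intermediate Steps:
W(R) = -2
t = 1/483 (t = 1/(-2 + 485) = 1/483 ≈ 0.0020704)
t + (-1*(-2)*(-3))*(-10 - 10)**2 = 1/483 + (-1*(-2)*(-3))*(-10 - 10)**2 = 1/483 + (2*(-3))*(-20)**2 = 1/483 - 6*400 = 1/483 - 2400 = -1159199/483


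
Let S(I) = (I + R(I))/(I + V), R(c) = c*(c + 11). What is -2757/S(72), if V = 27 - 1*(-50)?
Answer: -136931/2016 ≈ -67.922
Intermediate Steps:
V = 77 (V = 27 + 50 = 77)
R(c) = c*(11 + c)
S(I) = (I + I*(11 + I))/(77 + I) (S(I) = (I + I*(11 + I))/(I + 77) = (I + I*(11 + I))/(77 + I))
-2757/S(72) = -2757*(77 + 72)/(72*(12 + 72)) = -2757/(72*84/149) = -2757/(72*(1/149)*84) = -2757/6048/149 = -2757*149/6048 = -136931/2016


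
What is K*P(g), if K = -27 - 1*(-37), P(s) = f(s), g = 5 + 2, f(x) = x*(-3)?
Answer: -210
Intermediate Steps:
f(x) = -3*x
g = 7
P(s) = -3*s
K = 10 (K = -27 + 37 = 10)
K*P(g) = 10*(-3*7) = 10*(-21) = -210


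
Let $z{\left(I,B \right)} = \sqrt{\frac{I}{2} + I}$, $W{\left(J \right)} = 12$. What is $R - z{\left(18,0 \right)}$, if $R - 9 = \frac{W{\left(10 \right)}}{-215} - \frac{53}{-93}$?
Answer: $\frac{190234}{19995} - 3 \sqrt{3} \approx 4.3179$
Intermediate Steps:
$z{\left(I,B \right)} = \frac{\sqrt{6} \sqrt{I}}{2}$ ($z{\left(I,B \right)} = \sqrt{I \frac{1}{2} + I} = \sqrt{\frac{I}{2} + I} = \sqrt{\frac{3 I}{2}} = \frac{\sqrt{6} \sqrt{I}}{2}$)
$R = \frac{190234}{19995}$ ($R = 9 + \left(\frac{12}{-215} - \frac{53}{-93}\right) = 9 + \left(12 \left(- \frac{1}{215}\right) - - \frac{53}{93}\right) = 9 + \left(- \frac{12}{215} + \frac{53}{93}\right) = 9 + \frac{10279}{19995} = \frac{190234}{19995} \approx 9.5141$)
$R - z{\left(18,0 \right)} = \frac{190234}{19995} - \frac{\sqrt{6} \sqrt{18}}{2} = \frac{190234}{19995} - \frac{\sqrt{6} \cdot 3 \sqrt{2}}{2} = \frac{190234}{19995} - 3 \sqrt{3}$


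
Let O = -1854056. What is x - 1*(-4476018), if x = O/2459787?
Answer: 11010049034110/2459787 ≈ 4.4760e+6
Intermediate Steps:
x = -1854056/2459787 ≈ -0.75375
x - 1*(-4476018) = -1854056/2459787 - 1*(-4476018) = -1854056/2459787 + 4476018 = 11010049034110/2459787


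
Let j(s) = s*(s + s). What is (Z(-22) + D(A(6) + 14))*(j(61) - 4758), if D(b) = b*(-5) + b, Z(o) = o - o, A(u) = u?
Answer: -214720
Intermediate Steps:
j(s) = 2*s² (j(s) = s*(2*s) = 2*s²)
Z(o) = 0
D(b) = -4*b (D(b) = -5*b + b = -4*b)
(Z(-22) + D(A(6) + 14))*(j(61) - 4758) = (0 - 4*(6 + 14))*(2*61² - 4758) = (0 - 4*20)*(2*3721 - 4758) = (0 - 80)*(7442 - 4758) = -80*2684 = -214720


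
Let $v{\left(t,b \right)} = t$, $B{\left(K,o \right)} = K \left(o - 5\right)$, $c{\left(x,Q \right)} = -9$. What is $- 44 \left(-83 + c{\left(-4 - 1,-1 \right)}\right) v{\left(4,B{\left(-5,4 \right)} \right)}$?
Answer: $16192$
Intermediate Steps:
$B{\left(K,o \right)} = K \left(-5 + o\right)$
$- 44 \left(-83 + c{\left(-4 - 1,-1 \right)}\right) v{\left(4,B{\left(-5,4 \right)} \right)} = - 44 \left(-83 - 9\right) 4 = \left(-44\right) \left(-92\right) 4 = 4048 \cdot 4 = 16192$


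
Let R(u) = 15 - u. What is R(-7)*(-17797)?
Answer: -391534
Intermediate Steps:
R(-7)*(-17797) = (15 - 1*(-7))*(-17797) = (15 + 7)*(-17797) = 22*(-17797) = -391534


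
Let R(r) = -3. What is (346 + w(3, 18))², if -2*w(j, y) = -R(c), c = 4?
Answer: 474721/4 ≈ 1.1868e+5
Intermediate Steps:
w(j, y) = -3/2 (w(j, y) = -(-1)*(-3)/2 = -½*3 = -3/2)
(346 + w(3, 18))² = (346 - 3/2)² = (689/2)² = 474721/4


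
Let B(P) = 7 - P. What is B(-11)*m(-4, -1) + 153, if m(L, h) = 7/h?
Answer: 27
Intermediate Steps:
B(-11)*m(-4, -1) + 153 = (7 - 1*(-11))*(7/(-1)) + 153 = (7 + 11)*(7*(-1)) + 153 = 18*(-7) + 153 = -126 + 153 = 27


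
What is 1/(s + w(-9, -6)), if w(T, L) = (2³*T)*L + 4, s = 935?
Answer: 1/1371 ≈ 0.00072939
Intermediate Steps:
w(T, L) = 4 + 8*L*T (w(T, L) = (8*T)*L + 4 = 8*L*T + 4 = 4 + 8*L*T)
1/(s + w(-9, -6)) = 1/(935 + (4 + 8*(-6)*(-9))) = 1/(935 + (4 + 432)) = 1/(935 + 436) = 1/1371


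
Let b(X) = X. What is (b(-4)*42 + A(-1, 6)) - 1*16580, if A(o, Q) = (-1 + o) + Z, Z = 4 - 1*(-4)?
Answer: -16742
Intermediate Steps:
Z = 8 (Z = 4 + 4 = 8)
A(o, Q) = 7 + o (A(o, Q) = (-1 + o) + 8 = 7 + o)
(b(-4)*42 + A(-1, 6)) - 1*16580 = (-4*42 + (7 - 1)) - 1*16580 = (-168 + 6) - 16580 = -162 - 16580 = -16742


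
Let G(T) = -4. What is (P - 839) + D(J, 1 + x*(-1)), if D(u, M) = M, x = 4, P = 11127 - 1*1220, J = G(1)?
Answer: 9065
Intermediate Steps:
J = -4
P = 9907 (P = 11127 - 1220 = 9907)
(P - 839) + D(J, 1 + x*(-1)) = (9907 - 839) + (1 + 4*(-1)) = 9068 + (1 - 4) = 9068 - 3 = 9065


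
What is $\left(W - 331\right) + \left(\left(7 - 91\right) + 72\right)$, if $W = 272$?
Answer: $-71$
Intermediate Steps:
$\left(W - 331\right) + \left(\left(7 - 91\right) + 72\right) = \left(272 - 331\right) + \left(\left(7 - 91\right) + 72\right) = \left(272 - 331\right) + \left(-84 + 72\right) = -59 - 12 = -71$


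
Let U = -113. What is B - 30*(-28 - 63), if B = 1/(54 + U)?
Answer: 161069/59 ≈ 2730.0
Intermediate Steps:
B = -1/59 (B = 1/(54 - 113) = 1/(-59) = -1/59 ≈ -0.016949)
B - 30*(-28 - 63) = -1/59 - 30*(-28 - 63) = -1/59 - 30*(-91) = -1/59 + 2730 = 161069/59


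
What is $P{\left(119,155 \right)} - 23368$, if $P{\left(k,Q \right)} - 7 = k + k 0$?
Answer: $-23242$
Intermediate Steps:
$P{\left(k,Q \right)} = 7 + k$ ($P{\left(k,Q \right)} = 7 + \left(k + k 0\right) = 7 + \left(k + 0\right) = 7 + k$)
$P{\left(119,155 \right)} - 23368 = \left(7 + 119\right) - 23368 = 126 - 23368 = -23242$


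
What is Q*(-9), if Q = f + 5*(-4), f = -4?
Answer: 216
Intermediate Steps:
Q = -24 (Q = -4 + 5*(-4) = -4 - 20 = -24)
Q*(-9) = -24*(-9) = 216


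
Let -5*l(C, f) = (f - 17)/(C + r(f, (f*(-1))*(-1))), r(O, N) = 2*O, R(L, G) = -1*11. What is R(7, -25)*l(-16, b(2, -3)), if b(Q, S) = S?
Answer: 2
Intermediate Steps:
R(L, G) = -11
l(C, f) = -(-17 + f)/(5*(C + 2*f)) (l(C, f) = -(f - 17)/(5*(C + 2*f)) = -(-17 + f)/(5*(C + 2*f)))
R(7, -25)*l(-16, b(2, -3)) = -11*(17 - 1*(-3))/(5*(-16 + 2*(-3))) = -11*(17 + 3)/(5*(-16 - 6)) = -11*20/(5*(-22)) = -11*(-1)*20/(5*22) = -11*(-2/11) = 2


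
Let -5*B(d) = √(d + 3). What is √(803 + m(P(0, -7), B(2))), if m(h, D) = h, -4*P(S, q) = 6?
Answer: √3206/2 ≈ 28.311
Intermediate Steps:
P(S, q) = -3/2 (P(S, q) = -¼*6 = -3/2)
B(d) = -√(3 + d)/5 (B(d) = -√(d + 3)/5 = -√(3 + d)/5)
√(803 + m(P(0, -7), B(2))) = √(803 - 3/2) = √(1603/2) = √3206/2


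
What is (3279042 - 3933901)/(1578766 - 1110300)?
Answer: -654859/468466 ≈ -1.3979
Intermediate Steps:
(3279042 - 3933901)/(1578766 - 1110300) = -654859/468466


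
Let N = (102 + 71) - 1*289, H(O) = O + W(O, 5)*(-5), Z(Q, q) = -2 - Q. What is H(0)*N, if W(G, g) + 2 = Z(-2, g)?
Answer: -1160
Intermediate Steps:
W(G, g) = -2 (W(G, g) = -2 + (-2 - 1*(-2)) = -2 + (-2 + 2) = -2 + 0 = -2)
H(O) = 10 + O (H(O) = O - 2*(-5) = O + 10 = 10 + O)
N = -116 (N = 173 - 289 = -116)
H(0)*N = (10 + 0)*(-116) = 10*(-116) = -1160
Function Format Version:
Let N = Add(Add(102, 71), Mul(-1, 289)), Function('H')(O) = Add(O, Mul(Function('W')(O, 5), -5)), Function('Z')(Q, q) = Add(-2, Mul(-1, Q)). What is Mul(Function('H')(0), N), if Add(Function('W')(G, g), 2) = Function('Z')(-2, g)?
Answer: -1160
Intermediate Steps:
Function('W')(G, g) = -2 (Function('W')(G, g) = Add(-2, Add(-2, Mul(-1, -2))) = Add(-2, Add(-2, 2)) = Add(-2, 0) = -2)
Function('H')(O) = Add(10, O) (Function('H')(O) = Add(O, Mul(-2, -5)) = Add(O, 10) = Add(10, O))
N = -116 (N = Add(173, -289) = -116)
Mul(Function('H')(0), N) = Mul(Add(10, 0), -116) = Mul(10, -116) = -1160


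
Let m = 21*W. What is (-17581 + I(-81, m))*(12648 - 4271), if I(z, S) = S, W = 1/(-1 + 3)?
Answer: -294376157/2 ≈ -1.4719e+8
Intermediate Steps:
W = ½ (W = 1/2 = ½ ≈ 0.50000)
m = 21/2 (m = 21*(½) = 21/2 ≈ 10.500)
(-17581 + I(-81, m))*(12648 - 4271) = (-17581 + 21/2)*(12648 - 4271) = -35141/2*8377 = -294376157/2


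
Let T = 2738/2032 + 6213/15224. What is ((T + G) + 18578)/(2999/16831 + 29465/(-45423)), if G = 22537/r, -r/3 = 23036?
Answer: -19770046682592376279095/500647722379835602 ≈ -39489.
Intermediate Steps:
r = -69108 (r = -3*23036 = -69108)
T = 1697129/966724 (T = 2738*(1/2032) + 6213*(1/15224) = 1369/1016 + 6213/15224 = 1697129/966724 ≈ 1.7555)
G = -22537/69108 (G = 22537/(-69108) = 22537*(-1/69108) = -22537/69108 ≈ -0.32611)
((T + G) + 18578)/(2999/16831 + 29465/(-45423)) = ((1697129/966724 - 22537/69108) + 18578)/(2999/16831 + 29465/(-45423)) = (5968633259/4175522637 + 18578)/(2999*(1/16831) + 29465*(-1/45423)) = 77578828183445/(4175522637*(2999/16831 - 29465/45423)) = 77578828183445/(4175522637*(-359701838/764514513)) = (77578828183445/4175522637)*(-764514513/359701838) = -19770046682592376279095/500647722379835602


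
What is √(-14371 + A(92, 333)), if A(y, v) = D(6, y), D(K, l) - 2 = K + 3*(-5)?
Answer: I*√14378 ≈ 119.91*I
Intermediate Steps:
D(K, l) = -13 + K (D(K, l) = 2 + (K + 3*(-5)) = 2 + (K - 15) = 2 + (-15 + K) = -13 + K)
A(y, v) = -7 (A(y, v) = -13 + 6 = -7)
√(-14371 + A(92, 333)) = √(-14371 - 7) = √(-14378) = I*√14378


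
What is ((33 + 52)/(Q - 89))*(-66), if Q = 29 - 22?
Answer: 2805/41 ≈ 68.415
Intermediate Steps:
Q = 7
((33 + 52)/(Q - 89))*(-66) = ((33 + 52)/(7 - 89))*(-66) = (85/(-82))*(-66) = (85*(-1/82))*(-66) = -85/82*(-66) = 2805/41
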